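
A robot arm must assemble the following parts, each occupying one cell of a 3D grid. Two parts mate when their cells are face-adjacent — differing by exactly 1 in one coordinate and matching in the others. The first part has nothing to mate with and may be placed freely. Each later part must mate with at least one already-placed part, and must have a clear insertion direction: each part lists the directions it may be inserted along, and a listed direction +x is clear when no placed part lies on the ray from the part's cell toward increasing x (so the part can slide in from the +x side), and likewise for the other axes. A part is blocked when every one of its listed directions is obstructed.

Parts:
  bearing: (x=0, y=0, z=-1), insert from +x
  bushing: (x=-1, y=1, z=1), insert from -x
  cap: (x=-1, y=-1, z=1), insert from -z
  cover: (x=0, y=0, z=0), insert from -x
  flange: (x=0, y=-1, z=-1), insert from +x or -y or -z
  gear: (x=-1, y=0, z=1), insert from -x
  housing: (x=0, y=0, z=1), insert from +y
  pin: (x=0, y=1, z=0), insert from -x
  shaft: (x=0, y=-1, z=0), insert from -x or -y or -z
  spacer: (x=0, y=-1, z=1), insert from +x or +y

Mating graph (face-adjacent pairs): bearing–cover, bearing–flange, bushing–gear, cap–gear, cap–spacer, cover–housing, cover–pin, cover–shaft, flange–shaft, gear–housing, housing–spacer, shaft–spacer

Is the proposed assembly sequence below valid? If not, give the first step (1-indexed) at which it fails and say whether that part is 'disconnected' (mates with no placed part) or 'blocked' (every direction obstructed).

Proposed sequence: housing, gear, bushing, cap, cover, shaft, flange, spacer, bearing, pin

1. housing@(0, 0, 1) [+y clear] — {housing}
2. gear@(-1, 0, 1) [-x clear] — {gear, housing}
3. bushing@(-1, 1, 1) [-x clear] — {bushing, gear, housing}
4. cap@(-1, -1, 1) [-z clear] — {bushing, cap, gear, housing}
5. cover@(0, 0, 0) [-x clear] — {bushing, cap, cover, gear, housing}
6. shaft@(0, -1, 0) [-x clear] — {bushing, cap, cover, gear, housing, shaft}
7. flange@(0, -1, -1) [+x clear] — {bushing, cap, cover, flange, gear, housing, shaft}
8. spacer@(0, -1, 1) [+x clear] — {bushing, cap, cover, flange, gear, housing, shaft, spacer}
9. bearing@(0, 0, -1) [+x clear] — {bearing, bushing, cap, cover, flange, gear, housing, shaft, spacer}
10. pin@(0, 1, 0) [-x clear] — {bearing, bushing, cap, cover, flange, gear, housing, pin, shaft, spacer}

Valid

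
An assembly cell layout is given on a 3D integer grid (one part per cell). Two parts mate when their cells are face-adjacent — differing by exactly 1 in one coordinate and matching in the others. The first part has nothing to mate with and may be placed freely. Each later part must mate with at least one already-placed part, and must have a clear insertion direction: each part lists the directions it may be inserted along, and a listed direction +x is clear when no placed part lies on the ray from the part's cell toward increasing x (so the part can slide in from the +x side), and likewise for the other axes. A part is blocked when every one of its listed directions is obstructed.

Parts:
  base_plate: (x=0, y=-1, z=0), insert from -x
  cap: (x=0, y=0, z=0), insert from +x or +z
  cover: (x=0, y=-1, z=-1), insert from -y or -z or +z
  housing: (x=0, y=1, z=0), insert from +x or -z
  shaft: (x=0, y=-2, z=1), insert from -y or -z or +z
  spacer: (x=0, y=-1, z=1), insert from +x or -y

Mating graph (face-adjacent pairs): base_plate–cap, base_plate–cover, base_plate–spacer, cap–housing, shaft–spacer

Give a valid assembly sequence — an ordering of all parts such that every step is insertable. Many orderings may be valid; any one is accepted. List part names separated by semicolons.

cover; base_plate; spacer; shaft; cap; housing

1. cover@(0, -1, -1) [-y clear] — {cover}
2. base_plate@(0, -1, 0) [-x clear] — {base_plate, cover}
3. spacer@(0, -1, 1) [+x clear] — {base_plate, cover, spacer}
4. shaft@(0, -2, 1) [-y clear] — {base_plate, cover, shaft, spacer}
5. cap@(0, 0, 0) [+x clear] — {base_plate, cap, cover, shaft, spacer}
6. housing@(0, 1, 0) [+x clear] — {base_plate, cap, cover, housing, shaft, spacer}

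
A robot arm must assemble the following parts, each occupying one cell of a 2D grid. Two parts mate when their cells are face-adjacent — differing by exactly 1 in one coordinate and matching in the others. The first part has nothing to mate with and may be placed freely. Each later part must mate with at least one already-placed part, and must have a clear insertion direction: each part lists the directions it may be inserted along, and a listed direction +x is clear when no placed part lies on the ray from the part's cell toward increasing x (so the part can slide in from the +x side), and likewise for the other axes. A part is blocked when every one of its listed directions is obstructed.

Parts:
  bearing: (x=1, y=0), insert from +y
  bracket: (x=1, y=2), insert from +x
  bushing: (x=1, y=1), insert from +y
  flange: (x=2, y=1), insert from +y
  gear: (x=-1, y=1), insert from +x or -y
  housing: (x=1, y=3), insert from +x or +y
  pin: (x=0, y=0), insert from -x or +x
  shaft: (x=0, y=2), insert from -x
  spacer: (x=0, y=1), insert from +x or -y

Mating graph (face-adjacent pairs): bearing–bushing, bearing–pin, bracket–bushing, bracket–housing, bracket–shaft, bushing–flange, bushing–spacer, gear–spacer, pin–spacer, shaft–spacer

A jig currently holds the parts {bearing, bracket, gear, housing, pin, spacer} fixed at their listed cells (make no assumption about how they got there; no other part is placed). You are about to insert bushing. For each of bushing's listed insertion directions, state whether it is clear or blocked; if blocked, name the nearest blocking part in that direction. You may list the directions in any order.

+y: blocked by bracket

+y: nearest on ray is bracket@(1, 2) ⇒ blocked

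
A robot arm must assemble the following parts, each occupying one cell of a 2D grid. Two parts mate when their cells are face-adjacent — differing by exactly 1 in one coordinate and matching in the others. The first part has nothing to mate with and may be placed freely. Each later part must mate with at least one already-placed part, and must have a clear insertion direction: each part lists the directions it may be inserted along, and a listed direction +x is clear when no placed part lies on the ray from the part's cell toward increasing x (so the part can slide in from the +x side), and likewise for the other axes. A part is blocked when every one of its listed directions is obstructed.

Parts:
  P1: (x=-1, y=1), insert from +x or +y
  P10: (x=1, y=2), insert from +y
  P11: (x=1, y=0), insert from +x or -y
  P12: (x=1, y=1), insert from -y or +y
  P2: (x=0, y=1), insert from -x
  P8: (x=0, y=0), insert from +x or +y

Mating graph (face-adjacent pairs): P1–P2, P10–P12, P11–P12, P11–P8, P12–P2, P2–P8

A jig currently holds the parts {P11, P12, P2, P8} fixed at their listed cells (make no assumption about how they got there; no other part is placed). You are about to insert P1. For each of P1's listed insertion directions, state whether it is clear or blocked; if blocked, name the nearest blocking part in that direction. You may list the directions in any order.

+x: blocked by P2; +y: clear

+x: nearest on ray is P2@(0, 1) ⇒ blocked
+y: ray from P1(-1, 1) has no placed part ⇒ clear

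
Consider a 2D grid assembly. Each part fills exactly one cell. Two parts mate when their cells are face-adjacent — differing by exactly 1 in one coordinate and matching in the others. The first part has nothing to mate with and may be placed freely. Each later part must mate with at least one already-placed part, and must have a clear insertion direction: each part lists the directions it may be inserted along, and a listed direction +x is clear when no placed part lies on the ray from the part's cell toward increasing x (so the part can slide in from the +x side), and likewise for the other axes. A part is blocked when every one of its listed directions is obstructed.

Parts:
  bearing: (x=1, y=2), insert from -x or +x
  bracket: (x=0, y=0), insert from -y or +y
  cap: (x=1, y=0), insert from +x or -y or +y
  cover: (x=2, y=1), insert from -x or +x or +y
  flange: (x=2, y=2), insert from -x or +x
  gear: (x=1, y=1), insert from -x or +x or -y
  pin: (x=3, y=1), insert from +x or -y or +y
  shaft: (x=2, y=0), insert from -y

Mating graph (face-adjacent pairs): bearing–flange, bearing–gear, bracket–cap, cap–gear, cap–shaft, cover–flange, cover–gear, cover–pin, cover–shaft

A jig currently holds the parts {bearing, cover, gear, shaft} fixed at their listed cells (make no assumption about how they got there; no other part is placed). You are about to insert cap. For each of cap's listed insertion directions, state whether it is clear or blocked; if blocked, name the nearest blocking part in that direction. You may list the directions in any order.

+x: blocked by shaft; +y: blocked by gear; -y: clear

+x: nearest on ray is shaft@(2, 0) ⇒ blocked
-y: ray from cap(1, 0) has no placed part ⇒ clear
+y: nearest on ray is gear@(1, 1) ⇒ blocked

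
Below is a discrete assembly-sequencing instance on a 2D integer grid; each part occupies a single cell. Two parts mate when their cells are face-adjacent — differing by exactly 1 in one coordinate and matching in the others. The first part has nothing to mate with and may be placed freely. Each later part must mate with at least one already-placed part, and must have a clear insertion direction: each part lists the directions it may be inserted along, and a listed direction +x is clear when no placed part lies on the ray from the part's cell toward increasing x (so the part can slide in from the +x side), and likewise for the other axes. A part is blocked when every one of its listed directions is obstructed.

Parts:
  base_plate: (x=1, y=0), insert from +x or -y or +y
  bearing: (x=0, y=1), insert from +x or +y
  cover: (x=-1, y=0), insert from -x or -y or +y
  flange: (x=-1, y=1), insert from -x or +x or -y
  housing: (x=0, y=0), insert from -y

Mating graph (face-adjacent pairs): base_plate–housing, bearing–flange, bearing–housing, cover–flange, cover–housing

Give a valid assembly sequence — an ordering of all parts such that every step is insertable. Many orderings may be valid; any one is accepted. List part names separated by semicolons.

base_plate; housing; cover; flange; bearing

1. base_plate@(1, 0) [+x clear] — {base_plate}
2. housing@(0, 0) [-y clear] — {base_plate, housing}
3. cover@(-1, 0) [-x clear] — {base_plate, cover, housing}
4. flange@(-1, 1) [-x clear] — {base_plate, cover, flange, housing}
5. bearing@(0, 1) [+x clear] — {base_plate, bearing, cover, flange, housing}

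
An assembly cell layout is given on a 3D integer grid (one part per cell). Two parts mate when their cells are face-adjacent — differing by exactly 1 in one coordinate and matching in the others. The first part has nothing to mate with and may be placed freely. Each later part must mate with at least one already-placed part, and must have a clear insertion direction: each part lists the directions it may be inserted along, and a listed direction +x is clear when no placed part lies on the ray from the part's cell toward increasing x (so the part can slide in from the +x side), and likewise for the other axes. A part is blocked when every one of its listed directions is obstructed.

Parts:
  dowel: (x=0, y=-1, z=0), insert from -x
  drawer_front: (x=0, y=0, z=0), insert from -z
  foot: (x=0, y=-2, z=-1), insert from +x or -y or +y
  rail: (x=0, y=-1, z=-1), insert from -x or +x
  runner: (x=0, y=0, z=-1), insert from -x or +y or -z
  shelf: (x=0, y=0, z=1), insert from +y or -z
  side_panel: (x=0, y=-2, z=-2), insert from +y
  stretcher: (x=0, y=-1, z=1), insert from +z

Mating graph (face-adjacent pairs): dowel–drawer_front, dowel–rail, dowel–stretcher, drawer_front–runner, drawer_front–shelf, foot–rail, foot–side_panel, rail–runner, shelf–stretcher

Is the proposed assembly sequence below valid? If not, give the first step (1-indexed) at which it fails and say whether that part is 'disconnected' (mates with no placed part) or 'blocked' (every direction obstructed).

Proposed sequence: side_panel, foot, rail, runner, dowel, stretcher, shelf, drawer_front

1. side_panel@(0, -2, -2) [+y clear] — {side_panel}
2. foot@(0, -2, -1) [+x clear] — {foot, side_panel}
3. rail@(0, -1, -1) [-x clear] — {foot, rail, side_panel}
4. runner@(0, 0, -1) [-x clear] — {foot, rail, runner, side_panel}
5. dowel@(0, -1, 0) [-x clear] — {dowel, foot, rail, runner, side_panel}
6. stretcher@(0, -1, 1) [+z clear] — {dowel, foot, rail, runner, side_panel, stretcher}
7. shelf@(0, 0, 1) [+y clear] — {dowel, foot, rail, runner, shelf, side_panel, stretcher}
8. drawer_front@(0, 0, 0) — -z all obstructed ⇒ blocked

Invalid at step 8 (blocked)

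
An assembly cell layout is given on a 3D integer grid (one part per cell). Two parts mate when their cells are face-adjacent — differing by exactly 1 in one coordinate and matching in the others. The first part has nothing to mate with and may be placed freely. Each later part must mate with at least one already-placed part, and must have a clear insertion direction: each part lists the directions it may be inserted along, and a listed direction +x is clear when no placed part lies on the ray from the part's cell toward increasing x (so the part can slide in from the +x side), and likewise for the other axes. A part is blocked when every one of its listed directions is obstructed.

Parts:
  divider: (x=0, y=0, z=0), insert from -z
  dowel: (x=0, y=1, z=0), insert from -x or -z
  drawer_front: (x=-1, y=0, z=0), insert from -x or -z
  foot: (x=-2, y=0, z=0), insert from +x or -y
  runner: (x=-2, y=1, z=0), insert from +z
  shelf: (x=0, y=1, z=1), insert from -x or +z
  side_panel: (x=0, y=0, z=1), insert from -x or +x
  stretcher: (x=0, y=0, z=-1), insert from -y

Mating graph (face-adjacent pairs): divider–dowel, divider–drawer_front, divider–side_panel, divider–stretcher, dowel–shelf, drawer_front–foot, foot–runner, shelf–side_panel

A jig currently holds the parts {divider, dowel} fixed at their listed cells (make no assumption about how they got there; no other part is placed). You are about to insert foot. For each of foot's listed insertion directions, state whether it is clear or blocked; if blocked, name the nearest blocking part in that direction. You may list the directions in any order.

+x: blocked by divider; -y: clear

+x: nearest on ray is divider@(0, 0, 0) ⇒ blocked
-y: ray from foot(-2, 0, 0) has no placed part ⇒ clear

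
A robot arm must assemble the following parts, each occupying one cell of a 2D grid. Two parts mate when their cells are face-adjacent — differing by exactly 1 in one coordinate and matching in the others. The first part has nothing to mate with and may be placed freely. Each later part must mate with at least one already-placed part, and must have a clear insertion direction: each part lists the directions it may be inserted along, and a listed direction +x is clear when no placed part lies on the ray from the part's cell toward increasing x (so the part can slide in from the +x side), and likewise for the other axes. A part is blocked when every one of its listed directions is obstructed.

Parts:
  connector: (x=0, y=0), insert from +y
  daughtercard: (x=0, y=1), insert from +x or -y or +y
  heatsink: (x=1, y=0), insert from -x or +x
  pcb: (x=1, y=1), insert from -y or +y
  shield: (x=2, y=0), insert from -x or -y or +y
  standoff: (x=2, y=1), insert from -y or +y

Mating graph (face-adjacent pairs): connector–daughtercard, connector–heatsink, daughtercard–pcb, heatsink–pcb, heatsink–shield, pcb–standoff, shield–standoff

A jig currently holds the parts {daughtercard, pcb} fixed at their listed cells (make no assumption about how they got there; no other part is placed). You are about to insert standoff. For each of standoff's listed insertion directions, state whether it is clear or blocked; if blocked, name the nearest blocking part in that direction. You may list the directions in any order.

+y: clear; -y: clear

-y: ray from standoff(2, 1) has no placed part ⇒ clear
+y: ray from standoff(2, 1) has no placed part ⇒ clear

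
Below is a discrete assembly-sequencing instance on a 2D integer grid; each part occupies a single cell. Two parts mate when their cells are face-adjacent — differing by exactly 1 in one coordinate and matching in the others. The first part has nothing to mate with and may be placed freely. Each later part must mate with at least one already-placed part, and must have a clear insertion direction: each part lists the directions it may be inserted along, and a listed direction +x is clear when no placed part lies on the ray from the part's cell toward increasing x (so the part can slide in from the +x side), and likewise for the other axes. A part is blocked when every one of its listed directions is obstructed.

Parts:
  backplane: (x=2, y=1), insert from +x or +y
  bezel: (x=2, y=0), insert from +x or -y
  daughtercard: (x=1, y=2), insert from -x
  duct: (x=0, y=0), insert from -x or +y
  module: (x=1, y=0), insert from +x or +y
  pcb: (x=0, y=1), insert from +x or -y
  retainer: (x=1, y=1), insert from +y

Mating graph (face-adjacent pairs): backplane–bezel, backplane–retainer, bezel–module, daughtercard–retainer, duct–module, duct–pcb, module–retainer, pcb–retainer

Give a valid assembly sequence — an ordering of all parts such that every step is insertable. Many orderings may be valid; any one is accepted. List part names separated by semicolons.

1. module@(1, 0) [+x clear] — {module}
2. bezel@(2, 0) [+x clear] — {bezel, module}
3. backplane@(2, 1) [+x clear] — {backplane, bezel, module}
4. retainer@(1, 1) [+y clear] — {backplane, bezel, module, retainer}
5. daughtercard@(1, 2) [-x clear] — {backplane, bezel, daughtercard, module, retainer}
6. pcb@(0, 1) [-y clear] — {backplane, bezel, daughtercard, module, pcb, retainer}
7. duct@(0, 0) [-x clear] — {backplane, bezel, daughtercard, duct, module, pcb, retainer}

module; bezel; backplane; retainer; daughtercard; pcb; duct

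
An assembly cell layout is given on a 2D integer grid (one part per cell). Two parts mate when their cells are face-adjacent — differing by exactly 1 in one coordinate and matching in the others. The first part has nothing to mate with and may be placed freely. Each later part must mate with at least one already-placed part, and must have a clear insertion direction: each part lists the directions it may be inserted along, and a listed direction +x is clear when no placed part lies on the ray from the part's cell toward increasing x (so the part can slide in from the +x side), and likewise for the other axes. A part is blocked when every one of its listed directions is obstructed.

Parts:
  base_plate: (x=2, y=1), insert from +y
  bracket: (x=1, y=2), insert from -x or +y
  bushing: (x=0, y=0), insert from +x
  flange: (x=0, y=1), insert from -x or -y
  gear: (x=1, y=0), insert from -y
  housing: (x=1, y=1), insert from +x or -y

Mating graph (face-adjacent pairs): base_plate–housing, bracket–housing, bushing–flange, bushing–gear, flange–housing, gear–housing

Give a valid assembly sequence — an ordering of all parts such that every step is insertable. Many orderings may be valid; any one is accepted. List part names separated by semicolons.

1. flange@(0, 1) [-x clear] — {flange}
2. housing@(1, 1) [+x clear] — {flange, housing}
3. bracket@(1, 2) [-x clear] — {bracket, flange, housing}
4. base_plate@(2, 1) [+y clear] — {base_plate, bracket, flange, housing}
5. bushing@(0, 0) [+x clear] — {base_plate, bracket, bushing, flange, housing}
6. gear@(1, 0) [-y clear] — {base_plate, bracket, bushing, flange, gear, housing}

flange; housing; bracket; base_plate; bushing; gear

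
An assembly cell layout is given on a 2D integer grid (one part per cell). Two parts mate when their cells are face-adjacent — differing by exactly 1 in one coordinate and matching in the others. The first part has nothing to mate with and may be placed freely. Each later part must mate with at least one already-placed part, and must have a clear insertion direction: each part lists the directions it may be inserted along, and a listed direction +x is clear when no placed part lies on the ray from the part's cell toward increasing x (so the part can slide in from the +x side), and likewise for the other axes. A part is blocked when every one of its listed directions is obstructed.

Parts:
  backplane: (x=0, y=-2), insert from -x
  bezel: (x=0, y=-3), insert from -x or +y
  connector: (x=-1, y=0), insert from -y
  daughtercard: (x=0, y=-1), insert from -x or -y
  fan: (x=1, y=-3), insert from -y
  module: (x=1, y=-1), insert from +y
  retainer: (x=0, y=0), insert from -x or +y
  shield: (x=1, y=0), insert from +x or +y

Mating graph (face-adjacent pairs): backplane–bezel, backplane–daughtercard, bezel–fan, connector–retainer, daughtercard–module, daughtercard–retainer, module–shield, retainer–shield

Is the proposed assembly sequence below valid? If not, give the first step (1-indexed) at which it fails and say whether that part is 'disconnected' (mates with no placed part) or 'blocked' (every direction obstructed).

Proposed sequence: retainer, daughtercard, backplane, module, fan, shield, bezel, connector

1. retainer@(0, 0) [-x clear] — {retainer}
2. daughtercard@(0, -1) [-x clear] — {daughtercard, retainer}
3. backplane@(0, -2) [-x clear] — {backplane, daughtercard, retainer}
4. module@(1, -1) [+y clear] — {backplane, daughtercard, module, retainer}
5. fan@(1, -3) — no placed neighbour ⇒ disconnected

Invalid at step 5 (disconnected)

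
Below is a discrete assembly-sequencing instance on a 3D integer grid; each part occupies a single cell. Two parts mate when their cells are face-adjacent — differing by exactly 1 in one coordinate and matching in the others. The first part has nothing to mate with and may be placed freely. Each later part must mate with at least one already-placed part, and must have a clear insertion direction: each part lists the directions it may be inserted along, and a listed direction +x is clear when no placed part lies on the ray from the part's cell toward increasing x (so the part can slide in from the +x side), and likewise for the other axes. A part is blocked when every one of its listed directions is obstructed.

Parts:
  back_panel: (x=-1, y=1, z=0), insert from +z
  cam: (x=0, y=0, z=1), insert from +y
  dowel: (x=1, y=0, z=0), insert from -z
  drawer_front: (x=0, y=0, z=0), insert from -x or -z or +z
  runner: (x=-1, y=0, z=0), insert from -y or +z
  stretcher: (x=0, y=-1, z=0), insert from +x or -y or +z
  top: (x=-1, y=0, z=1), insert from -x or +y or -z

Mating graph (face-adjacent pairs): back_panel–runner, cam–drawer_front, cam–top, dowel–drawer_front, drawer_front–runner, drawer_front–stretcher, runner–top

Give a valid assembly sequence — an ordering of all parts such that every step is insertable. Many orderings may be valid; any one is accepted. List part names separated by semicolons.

1. dowel@(1, 0, 0) [-z clear] — {dowel}
2. drawer_front@(0, 0, 0) [-x clear] — {dowel, drawer_front}
3. runner@(-1, 0, 0) [-y clear] — {dowel, drawer_front, runner}
4. cam@(0, 0, 1) [+y clear] — {cam, dowel, drawer_front, runner}
5. stretcher@(0, -1, 0) [+x clear] — {cam, dowel, drawer_front, runner, stretcher}
6. back_panel@(-1, 1, 0) [+z clear] — {back_panel, cam, dowel, drawer_front, runner, stretcher}
7. top@(-1, 0, 1) [-x clear] — {back_panel, cam, dowel, drawer_front, runner, stretcher, top}

dowel; drawer_front; runner; cam; stretcher; back_panel; top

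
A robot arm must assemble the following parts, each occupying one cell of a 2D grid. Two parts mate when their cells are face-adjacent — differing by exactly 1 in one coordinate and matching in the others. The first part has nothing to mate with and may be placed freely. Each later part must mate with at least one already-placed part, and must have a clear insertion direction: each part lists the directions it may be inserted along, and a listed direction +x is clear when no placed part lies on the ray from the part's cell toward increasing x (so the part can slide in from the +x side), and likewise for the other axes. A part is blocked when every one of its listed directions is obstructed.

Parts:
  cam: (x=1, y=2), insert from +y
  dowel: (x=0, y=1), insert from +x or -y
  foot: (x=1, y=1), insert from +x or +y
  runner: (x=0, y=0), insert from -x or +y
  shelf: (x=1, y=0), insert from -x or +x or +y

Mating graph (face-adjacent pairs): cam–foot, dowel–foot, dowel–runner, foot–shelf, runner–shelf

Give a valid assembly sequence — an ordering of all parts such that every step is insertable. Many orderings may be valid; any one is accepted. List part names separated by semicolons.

dowel; runner; shelf; foot; cam

1. dowel@(0, 1) [+x clear] — {dowel}
2. runner@(0, 0) [-x clear] — {dowel, runner}
3. shelf@(1, 0) [+x clear] — {dowel, runner, shelf}
4. foot@(1, 1) [+x clear] — {dowel, foot, runner, shelf}
5. cam@(1, 2) [+y clear] — {cam, dowel, foot, runner, shelf}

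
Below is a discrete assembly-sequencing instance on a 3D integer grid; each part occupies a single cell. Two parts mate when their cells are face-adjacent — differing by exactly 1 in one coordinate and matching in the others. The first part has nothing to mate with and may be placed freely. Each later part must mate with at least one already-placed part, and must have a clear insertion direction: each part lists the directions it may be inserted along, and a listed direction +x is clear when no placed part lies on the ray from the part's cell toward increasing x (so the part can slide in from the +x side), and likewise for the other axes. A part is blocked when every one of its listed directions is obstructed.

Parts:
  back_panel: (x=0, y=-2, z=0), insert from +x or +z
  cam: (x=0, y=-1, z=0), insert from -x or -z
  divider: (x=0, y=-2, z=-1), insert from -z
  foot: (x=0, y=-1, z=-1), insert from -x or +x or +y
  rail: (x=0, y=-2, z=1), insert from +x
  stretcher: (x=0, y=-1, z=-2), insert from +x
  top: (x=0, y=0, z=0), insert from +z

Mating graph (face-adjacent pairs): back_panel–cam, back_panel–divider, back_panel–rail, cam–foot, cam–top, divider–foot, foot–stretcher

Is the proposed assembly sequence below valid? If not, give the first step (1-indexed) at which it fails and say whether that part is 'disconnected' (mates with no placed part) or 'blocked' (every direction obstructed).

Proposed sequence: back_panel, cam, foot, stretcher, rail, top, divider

Valid

1. back_panel@(0, -2, 0) [+x clear] — {back_panel}
2. cam@(0, -1, 0) [-x clear] — {back_panel, cam}
3. foot@(0, -1, -1) [-x clear] — {back_panel, cam, foot}
4. stretcher@(0, -1, -2) [+x clear] — {back_panel, cam, foot, stretcher}
5. rail@(0, -2, 1) [+x clear] — {back_panel, cam, foot, rail, stretcher}
6. top@(0, 0, 0) [+z clear] — {back_panel, cam, foot, rail, stretcher, top}
7. divider@(0, -2, -1) [-z clear] — {back_panel, cam, divider, foot, rail, stretcher, top}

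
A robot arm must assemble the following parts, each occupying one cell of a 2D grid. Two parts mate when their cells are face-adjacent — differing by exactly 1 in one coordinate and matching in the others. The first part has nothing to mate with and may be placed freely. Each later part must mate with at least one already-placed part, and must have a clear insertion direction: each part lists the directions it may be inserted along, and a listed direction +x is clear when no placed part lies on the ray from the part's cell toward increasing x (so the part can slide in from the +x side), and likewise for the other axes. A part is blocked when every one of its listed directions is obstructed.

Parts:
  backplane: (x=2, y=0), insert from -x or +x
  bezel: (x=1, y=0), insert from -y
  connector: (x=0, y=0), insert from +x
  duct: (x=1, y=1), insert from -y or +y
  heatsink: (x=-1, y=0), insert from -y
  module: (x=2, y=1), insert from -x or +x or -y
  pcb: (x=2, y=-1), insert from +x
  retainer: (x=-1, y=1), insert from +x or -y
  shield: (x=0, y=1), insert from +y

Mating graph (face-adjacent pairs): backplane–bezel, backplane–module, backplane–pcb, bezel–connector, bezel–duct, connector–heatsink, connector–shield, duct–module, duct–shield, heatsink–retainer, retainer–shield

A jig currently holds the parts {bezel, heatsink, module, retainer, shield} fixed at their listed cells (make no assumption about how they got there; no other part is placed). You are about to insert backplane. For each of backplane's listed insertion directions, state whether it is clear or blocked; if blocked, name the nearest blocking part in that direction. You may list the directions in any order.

+x: clear; -x: blocked by bezel

-x: nearest on ray is bezel@(1, 0) ⇒ blocked
+x: ray from backplane(2, 0) has no placed part ⇒ clear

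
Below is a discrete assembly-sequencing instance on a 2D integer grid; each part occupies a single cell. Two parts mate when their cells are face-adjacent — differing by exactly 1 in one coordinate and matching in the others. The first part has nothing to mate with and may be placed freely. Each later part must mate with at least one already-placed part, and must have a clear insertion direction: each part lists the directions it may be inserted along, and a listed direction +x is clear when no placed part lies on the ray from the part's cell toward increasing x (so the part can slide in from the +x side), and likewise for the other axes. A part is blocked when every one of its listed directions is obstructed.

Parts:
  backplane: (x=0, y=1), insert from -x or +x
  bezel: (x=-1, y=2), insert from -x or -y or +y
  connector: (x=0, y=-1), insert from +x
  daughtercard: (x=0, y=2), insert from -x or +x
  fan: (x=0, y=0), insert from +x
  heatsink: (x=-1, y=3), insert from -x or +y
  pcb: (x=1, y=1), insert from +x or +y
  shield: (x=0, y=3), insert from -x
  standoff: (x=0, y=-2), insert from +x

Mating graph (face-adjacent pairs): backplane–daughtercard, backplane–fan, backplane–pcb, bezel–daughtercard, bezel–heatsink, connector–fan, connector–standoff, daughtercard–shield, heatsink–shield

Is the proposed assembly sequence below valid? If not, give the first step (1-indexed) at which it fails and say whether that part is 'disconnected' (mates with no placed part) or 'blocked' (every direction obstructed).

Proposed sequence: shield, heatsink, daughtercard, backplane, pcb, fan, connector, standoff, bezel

Valid

1. shield@(0, 3) [-x clear] — {shield}
2. heatsink@(-1, 3) [-x clear] — {heatsink, shield}
3. daughtercard@(0, 2) [-x clear] — {daughtercard, heatsink, shield}
4. backplane@(0, 1) [-x clear] — {backplane, daughtercard, heatsink, shield}
5. pcb@(1, 1) [+x clear] — {backplane, daughtercard, heatsink, pcb, shield}
6. fan@(0, 0) [+x clear] — {backplane, daughtercard, fan, heatsink, pcb, shield}
7. connector@(0, -1) [+x clear] — {backplane, connector, daughtercard, fan, heatsink, pcb, shield}
8. standoff@(0, -2) [+x clear] — {backplane, connector, daughtercard, fan, heatsink, pcb, shield, standoff}
9. bezel@(-1, 2) [-x clear] — {backplane, bezel, connector, daughtercard, fan, heatsink, pcb, shield, standoff}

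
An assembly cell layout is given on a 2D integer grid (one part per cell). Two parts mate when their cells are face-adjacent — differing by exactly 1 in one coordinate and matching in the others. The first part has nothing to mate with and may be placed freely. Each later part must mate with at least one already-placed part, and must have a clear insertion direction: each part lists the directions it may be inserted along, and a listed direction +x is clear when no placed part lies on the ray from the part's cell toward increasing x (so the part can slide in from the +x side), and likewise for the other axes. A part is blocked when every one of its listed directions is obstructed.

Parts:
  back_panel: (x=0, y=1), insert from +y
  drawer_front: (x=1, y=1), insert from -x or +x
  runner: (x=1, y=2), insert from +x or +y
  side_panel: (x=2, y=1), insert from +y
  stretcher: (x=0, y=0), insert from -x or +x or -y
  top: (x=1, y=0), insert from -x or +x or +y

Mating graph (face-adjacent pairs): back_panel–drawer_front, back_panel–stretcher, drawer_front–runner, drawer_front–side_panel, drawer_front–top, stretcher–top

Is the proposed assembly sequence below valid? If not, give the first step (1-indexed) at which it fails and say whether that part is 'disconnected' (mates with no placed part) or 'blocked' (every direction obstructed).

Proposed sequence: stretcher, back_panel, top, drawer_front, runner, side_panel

Valid

1. stretcher@(0, 0) [-x clear] — {stretcher}
2. back_panel@(0, 1) [+y clear] — {back_panel, stretcher}
3. top@(1, 0) [+x clear] — {back_panel, stretcher, top}
4. drawer_front@(1, 1) [+x clear] — {back_panel, drawer_front, stretcher, top}
5. runner@(1, 2) [+x clear] — {back_panel, drawer_front, runner, stretcher, top}
6. side_panel@(2, 1) [+y clear] — {back_panel, drawer_front, runner, side_panel, stretcher, top}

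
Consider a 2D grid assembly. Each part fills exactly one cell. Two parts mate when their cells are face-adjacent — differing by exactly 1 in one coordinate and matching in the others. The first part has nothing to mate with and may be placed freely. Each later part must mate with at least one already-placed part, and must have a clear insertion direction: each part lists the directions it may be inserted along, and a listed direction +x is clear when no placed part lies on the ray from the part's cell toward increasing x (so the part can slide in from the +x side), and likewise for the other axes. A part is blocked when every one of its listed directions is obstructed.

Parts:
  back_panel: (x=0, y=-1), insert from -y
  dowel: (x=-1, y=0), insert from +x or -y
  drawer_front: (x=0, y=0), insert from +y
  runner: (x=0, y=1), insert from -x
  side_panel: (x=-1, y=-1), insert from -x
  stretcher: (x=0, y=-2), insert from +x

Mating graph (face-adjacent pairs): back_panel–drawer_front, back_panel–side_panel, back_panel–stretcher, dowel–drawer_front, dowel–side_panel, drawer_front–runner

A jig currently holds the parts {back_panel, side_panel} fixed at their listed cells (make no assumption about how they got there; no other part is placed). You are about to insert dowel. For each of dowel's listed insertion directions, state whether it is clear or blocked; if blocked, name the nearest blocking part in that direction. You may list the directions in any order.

+x: ray from dowel(-1, 0) has no placed part ⇒ clear
-y: nearest on ray is side_panel@(-1, -1) ⇒ blocked

+x: clear; -y: blocked by side_panel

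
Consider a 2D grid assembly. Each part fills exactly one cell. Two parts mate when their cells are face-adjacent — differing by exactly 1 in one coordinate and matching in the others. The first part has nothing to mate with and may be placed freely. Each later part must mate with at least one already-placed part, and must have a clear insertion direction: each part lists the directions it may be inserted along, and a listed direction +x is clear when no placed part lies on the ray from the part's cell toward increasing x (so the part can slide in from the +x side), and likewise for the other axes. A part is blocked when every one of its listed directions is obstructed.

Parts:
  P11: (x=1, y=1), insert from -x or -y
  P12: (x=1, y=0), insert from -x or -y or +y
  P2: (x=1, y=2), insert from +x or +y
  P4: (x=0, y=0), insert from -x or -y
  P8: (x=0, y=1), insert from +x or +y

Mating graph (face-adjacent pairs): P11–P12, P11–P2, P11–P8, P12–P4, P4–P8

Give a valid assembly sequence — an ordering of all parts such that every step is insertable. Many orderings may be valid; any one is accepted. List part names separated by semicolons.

1. P12@(1, 0) [-x clear] — {P12}
2. P4@(0, 0) [-x clear] — {P12, P4}
3. P11@(1, 1) [-x clear] — {P11, P12, P4}
4. P2@(1, 2) [+x clear] — {P11, P12, P2, P4}
5. P8@(0, 1) [+y clear] — {P11, P12, P2, P4, P8}

P12; P4; P11; P2; P8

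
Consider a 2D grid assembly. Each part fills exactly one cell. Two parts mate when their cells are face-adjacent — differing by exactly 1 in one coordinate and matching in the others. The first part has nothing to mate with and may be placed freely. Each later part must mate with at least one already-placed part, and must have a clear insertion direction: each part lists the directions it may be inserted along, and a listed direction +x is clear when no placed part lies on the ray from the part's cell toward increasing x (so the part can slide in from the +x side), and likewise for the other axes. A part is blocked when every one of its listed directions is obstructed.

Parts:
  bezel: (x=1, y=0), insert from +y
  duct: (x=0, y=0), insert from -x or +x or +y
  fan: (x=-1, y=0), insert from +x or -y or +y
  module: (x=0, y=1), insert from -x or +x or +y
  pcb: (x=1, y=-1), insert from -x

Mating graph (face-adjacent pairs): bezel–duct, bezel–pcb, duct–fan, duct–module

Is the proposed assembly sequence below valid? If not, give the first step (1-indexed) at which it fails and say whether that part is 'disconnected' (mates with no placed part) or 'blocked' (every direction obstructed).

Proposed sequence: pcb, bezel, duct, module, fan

Valid

1. pcb@(1, -1) [-x clear] — {pcb}
2. bezel@(1, 0) [+y clear] — {bezel, pcb}
3. duct@(0, 0) [-x clear] — {bezel, duct, pcb}
4. module@(0, 1) [-x clear] — {bezel, duct, module, pcb}
5. fan@(-1, 0) [-y clear] — {bezel, duct, fan, module, pcb}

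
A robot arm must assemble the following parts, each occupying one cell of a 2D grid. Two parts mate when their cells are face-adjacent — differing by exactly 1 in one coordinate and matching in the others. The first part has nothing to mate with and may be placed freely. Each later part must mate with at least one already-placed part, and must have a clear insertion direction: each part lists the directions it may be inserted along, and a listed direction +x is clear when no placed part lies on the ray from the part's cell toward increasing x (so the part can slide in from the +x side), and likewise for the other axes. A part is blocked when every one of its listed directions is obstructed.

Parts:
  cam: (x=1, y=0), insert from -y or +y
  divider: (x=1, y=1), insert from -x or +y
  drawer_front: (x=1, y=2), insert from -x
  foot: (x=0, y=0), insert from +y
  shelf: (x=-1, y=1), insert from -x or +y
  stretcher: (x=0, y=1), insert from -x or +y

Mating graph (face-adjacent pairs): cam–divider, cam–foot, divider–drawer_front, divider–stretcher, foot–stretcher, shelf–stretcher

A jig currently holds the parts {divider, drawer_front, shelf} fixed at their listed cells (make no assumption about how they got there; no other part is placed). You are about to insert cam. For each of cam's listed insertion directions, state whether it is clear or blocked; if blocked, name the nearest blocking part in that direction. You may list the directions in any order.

-y: ray from cam(1, 0) has no placed part ⇒ clear
+y: nearest on ray is divider@(1, 1) ⇒ blocked

+y: blocked by divider; -y: clear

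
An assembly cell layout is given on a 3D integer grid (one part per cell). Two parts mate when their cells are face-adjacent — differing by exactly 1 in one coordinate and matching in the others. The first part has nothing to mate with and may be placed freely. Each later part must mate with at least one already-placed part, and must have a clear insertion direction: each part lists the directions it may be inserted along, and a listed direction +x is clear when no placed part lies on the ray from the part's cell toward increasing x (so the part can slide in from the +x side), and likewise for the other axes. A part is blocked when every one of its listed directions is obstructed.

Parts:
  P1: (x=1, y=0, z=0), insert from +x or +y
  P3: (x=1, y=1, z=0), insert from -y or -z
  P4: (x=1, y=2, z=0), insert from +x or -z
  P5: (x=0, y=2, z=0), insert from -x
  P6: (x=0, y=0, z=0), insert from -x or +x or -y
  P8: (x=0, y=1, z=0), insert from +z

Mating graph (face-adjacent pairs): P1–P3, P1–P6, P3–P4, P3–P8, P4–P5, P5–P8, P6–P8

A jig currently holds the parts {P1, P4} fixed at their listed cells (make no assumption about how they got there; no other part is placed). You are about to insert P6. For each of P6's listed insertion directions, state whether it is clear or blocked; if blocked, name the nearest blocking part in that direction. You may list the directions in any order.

+x: blocked by P1; -x: clear; -y: clear

-x: ray from P6(0, 0, 0) has no placed part ⇒ clear
+x: nearest on ray is P1@(1, 0, 0) ⇒ blocked
-y: ray from P6(0, 0, 0) has no placed part ⇒ clear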